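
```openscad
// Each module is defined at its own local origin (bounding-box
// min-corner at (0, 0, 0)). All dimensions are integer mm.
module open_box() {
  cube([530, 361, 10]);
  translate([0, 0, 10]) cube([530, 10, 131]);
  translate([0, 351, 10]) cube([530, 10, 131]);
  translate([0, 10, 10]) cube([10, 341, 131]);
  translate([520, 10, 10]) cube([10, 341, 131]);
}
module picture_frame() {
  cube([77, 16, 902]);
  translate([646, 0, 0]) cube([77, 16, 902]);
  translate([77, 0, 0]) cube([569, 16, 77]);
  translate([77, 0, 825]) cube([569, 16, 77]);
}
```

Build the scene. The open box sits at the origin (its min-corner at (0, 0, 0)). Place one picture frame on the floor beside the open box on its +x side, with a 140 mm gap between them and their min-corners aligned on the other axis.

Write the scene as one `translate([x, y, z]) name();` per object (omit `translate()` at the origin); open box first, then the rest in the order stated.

open_box();
translate([670, 0, 0]) picture_frame();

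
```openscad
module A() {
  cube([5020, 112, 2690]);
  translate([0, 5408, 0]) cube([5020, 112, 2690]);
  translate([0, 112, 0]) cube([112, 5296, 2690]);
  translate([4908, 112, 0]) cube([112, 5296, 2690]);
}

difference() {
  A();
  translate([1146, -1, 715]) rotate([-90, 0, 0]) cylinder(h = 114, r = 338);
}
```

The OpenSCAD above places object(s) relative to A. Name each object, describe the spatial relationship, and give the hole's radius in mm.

The subtracted cylinder has r = 338 mm.

A is a house frame. The house frame has a circular hole through its front wall. The hole's radius is 338 mm.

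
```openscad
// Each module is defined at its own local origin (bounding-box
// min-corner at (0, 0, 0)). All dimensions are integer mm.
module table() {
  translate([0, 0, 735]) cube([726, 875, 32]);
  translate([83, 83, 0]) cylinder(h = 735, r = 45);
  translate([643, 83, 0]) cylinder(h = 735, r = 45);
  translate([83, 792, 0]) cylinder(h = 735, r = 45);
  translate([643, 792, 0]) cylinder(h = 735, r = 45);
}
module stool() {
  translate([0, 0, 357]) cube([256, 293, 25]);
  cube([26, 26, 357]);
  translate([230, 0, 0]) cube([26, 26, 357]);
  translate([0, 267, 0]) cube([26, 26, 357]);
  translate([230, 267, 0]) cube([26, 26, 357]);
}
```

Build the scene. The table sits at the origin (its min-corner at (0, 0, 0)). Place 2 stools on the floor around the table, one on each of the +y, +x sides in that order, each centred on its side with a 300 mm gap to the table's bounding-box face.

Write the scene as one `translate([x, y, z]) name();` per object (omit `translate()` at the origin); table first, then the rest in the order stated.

table();
translate([235, 1175, 0]) stool();
translate([1026, 291, 0]) stool();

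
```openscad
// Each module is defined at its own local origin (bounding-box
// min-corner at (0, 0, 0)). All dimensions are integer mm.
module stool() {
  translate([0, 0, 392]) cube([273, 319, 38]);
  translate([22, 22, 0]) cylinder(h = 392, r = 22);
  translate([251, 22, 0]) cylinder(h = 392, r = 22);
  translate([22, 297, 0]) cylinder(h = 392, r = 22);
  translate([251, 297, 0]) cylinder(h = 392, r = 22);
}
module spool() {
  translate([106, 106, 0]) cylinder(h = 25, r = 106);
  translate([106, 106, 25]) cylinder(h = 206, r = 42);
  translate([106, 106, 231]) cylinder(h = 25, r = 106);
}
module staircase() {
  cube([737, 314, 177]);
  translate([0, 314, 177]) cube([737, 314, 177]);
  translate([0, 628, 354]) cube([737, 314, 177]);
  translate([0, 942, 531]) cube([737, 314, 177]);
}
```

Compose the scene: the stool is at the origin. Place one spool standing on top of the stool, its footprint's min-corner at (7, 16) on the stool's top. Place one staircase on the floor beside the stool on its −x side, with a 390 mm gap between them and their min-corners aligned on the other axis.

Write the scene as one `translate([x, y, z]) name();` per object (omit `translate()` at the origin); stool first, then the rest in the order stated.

stool();
translate([7, 16, 430]) spool();
translate([-1127, 0, 0]) staircase();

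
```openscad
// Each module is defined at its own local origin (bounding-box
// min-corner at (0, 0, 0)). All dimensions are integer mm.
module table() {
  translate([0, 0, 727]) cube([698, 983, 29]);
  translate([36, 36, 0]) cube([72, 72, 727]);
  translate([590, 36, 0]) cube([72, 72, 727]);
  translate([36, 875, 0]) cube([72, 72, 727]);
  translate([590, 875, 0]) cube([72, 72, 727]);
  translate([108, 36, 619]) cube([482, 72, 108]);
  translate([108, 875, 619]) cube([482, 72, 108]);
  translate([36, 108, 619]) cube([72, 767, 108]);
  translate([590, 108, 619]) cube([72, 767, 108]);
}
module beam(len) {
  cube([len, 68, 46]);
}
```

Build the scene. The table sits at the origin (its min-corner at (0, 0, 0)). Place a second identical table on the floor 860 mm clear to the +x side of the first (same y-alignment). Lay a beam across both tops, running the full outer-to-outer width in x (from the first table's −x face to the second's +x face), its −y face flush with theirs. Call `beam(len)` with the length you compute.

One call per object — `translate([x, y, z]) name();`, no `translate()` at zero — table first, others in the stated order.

table();
translate([1558, 0, 0]) table();
translate([0, 0, 756]) beam(2256);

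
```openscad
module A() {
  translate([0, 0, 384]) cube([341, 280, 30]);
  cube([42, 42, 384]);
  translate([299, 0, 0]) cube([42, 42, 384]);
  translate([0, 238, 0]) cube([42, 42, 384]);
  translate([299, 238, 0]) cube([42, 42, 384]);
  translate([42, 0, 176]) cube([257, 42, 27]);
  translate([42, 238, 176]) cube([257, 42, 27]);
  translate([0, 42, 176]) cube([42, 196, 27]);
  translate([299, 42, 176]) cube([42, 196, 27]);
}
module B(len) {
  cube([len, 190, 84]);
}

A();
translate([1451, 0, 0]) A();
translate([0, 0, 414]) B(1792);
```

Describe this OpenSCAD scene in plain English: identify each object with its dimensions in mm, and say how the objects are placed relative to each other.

A is a four-legged stool. The seat is 341×280 mm, 30 mm thick, top at z = 414 mm. It stands on four square legs, each 42×42 mm in cross-section, from z = 0 to the seat underside, each flush with a corner of the seat. Four stretchers, 42 mm wide and 27 mm tall, connect adjacent legs with their undersides at z = 176 mm, each running between the inner faces of the legs it joins and aligned with the legs' outer faces on the other axis.

B is a rectangular beam 1792 mm long (x), 190 mm deep (y), 84 mm thick (z).

The beam spans the tops of two stools placed 1110 mm apart, resting at z = 414 mm.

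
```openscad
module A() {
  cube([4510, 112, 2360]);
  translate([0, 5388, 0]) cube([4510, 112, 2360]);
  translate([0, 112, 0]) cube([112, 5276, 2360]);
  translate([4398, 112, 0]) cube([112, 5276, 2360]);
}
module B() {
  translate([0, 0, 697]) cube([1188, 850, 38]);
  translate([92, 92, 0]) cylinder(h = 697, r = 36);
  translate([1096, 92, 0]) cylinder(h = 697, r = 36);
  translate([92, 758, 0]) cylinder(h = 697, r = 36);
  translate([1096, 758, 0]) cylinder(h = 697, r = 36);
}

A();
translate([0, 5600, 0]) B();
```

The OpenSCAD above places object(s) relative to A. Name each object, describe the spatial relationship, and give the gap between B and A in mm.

The table's nearest face is 100 mm from the house frame's +y face.

A is a house frame. B is a table. The table is on the floor beside the house frame on its +y side. The gap between the table and the house frame is 100 mm.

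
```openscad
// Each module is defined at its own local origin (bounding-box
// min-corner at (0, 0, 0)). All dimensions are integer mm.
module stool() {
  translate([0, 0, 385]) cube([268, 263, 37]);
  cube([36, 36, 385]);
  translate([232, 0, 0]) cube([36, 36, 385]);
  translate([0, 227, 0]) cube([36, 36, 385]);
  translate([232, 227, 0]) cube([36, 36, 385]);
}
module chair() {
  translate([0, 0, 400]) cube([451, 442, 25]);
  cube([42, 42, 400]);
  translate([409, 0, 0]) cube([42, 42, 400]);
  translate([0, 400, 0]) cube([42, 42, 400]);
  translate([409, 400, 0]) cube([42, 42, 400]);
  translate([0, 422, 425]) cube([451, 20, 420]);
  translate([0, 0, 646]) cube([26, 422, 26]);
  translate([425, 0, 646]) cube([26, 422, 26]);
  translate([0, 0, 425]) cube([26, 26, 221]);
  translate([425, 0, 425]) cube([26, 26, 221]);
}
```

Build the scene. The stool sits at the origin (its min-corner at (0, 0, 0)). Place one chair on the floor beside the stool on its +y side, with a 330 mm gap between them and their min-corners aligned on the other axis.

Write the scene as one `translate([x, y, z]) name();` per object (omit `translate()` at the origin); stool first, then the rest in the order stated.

stool();
translate([0, 593, 0]) chair();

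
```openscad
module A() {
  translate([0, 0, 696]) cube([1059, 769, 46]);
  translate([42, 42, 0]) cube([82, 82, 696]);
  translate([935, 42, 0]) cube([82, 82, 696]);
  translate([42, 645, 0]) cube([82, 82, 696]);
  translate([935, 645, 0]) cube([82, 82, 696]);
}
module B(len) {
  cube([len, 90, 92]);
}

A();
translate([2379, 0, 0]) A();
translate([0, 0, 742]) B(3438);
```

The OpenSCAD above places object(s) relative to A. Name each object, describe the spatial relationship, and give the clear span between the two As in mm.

A is a table. B is a beam. A beam spans the tops of two tables. The clear span between the two tables is 1320 mm.

Second table starts at x = 2379; first ends at x = 1059; clear span = 2379 − 1059 = 1320 mm.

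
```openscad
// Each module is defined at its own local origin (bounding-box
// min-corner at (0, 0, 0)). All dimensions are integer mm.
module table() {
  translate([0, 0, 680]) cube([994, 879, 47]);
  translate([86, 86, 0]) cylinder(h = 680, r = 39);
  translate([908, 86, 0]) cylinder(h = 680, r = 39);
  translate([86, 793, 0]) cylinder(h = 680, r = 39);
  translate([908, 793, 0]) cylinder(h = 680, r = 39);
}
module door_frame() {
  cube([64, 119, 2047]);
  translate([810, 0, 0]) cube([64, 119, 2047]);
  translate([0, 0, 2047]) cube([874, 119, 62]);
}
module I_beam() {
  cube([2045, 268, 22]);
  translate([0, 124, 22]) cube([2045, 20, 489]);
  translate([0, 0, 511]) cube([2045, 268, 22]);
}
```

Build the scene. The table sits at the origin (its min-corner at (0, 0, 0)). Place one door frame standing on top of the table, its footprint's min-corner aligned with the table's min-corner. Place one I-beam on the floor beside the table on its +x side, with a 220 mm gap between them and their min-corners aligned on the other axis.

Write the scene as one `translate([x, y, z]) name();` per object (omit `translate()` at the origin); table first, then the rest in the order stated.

table();
translate([0, 0, 727]) door_frame();
translate([1214, 0, 0]) I_beam();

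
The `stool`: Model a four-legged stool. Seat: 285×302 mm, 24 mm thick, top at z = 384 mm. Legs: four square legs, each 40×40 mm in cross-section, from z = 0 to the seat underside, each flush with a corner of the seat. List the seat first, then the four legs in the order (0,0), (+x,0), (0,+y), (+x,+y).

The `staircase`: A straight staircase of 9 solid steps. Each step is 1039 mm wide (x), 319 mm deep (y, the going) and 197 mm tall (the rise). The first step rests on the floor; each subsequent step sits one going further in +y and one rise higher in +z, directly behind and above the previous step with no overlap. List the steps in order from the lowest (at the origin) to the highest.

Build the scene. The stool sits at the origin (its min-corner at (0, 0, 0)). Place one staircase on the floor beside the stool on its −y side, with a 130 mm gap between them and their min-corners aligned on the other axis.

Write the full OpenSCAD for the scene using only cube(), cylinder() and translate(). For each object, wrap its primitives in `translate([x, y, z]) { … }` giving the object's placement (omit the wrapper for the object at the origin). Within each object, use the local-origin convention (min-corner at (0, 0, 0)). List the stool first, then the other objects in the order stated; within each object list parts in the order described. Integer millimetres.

translate([0, 0, 360]) cube([285, 302, 24]);
cube([40, 40, 360]);
translate([245, 0, 0]) cube([40, 40, 360]);
translate([0, 262, 0]) cube([40, 40, 360]);
translate([245, 262, 0]) cube([40, 40, 360]);
translate([0, -3001, 0]) {
  cube([1039, 319, 197]);
  translate([0, 319, 197]) cube([1039, 319, 197]);
  translate([0, 638, 394]) cube([1039, 319, 197]);
  translate([0, 957, 591]) cube([1039, 319, 197]);
  translate([0, 1276, 788]) cube([1039, 319, 197]);
  translate([0, 1595, 985]) cube([1039, 319, 197]);
  translate([0, 1914, 1182]) cube([1039, 319, 197]);
  translate([0, 2233, 1379]) cube([1039, 319, 197]);
  translate([0, 2552, 1576]) cube([1039, 319, 197]);
}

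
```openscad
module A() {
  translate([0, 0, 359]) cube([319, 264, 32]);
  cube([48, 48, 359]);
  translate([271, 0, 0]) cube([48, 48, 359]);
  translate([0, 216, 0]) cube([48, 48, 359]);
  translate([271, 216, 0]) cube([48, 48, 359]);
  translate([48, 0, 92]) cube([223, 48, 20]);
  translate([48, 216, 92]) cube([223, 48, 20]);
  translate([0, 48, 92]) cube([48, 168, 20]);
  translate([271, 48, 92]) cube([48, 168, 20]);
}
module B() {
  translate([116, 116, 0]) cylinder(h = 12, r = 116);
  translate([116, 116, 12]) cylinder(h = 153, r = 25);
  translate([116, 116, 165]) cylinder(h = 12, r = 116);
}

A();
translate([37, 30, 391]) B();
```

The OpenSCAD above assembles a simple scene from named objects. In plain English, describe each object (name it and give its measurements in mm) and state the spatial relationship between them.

A is a four-legged stool. The seat is 319×264 mm, 32 mm thick, top at z = 391 mm. It stands on four square legs, each 48×48 mm in cross-section, from z = 0 to the seat underside, each flush with a corner of the seat. Four stretchers, 48 mm wide and 20 mm tall, connect adjacent legs with their undersides at z = 92 mm, each running between the inner faces of the legs it joins and aligned with the legs' outer faces on the other axis.

B is a spool: two coaxial disc flanges of radius 116 mm and thickness 12 mm, joined by a core cylinder of radius 25 mm and height 153 mm. The lower flange rests on z = 0 and the three cylinders share a vertical axis.

The spool is on top of the stool.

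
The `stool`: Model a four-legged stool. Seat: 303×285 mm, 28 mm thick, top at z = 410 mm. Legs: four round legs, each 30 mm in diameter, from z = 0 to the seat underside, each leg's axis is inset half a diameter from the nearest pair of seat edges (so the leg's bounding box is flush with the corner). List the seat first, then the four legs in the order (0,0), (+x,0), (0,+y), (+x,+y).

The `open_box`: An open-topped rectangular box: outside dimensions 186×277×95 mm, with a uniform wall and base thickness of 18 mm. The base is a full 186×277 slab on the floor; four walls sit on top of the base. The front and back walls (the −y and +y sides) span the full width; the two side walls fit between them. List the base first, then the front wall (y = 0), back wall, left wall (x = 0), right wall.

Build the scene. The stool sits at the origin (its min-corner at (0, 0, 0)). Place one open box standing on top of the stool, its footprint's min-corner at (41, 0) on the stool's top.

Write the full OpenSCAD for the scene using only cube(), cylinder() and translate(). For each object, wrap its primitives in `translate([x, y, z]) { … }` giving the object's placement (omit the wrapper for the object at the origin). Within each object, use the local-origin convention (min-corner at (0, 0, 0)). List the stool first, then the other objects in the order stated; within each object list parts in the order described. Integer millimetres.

translate([0, 0, 382]) cube([303, 285, 28]);
translate([15, 15, 0]) cylinder(h = 382, r = 15);
translate([288, 15, 0]) cylinder(h = 382, r = 15);
translate([15, 270, 0]) cylinder(h = 382, r = 15);
translate([288, 270, 0]) cylinder(h = 382, r = 15);
translate([41, 0, 410]) {
  cube([186, 277, 18]);
  translate([0, 0, 18]) cube([186, 18, 77]);
  translate([0, 259, 18]) cube([186, 18, 77]);
  translate([0, 18, 18]) cube([18, 241, 77]);
  translate([168, 18, 18]) cube([18, 241, 77]);
}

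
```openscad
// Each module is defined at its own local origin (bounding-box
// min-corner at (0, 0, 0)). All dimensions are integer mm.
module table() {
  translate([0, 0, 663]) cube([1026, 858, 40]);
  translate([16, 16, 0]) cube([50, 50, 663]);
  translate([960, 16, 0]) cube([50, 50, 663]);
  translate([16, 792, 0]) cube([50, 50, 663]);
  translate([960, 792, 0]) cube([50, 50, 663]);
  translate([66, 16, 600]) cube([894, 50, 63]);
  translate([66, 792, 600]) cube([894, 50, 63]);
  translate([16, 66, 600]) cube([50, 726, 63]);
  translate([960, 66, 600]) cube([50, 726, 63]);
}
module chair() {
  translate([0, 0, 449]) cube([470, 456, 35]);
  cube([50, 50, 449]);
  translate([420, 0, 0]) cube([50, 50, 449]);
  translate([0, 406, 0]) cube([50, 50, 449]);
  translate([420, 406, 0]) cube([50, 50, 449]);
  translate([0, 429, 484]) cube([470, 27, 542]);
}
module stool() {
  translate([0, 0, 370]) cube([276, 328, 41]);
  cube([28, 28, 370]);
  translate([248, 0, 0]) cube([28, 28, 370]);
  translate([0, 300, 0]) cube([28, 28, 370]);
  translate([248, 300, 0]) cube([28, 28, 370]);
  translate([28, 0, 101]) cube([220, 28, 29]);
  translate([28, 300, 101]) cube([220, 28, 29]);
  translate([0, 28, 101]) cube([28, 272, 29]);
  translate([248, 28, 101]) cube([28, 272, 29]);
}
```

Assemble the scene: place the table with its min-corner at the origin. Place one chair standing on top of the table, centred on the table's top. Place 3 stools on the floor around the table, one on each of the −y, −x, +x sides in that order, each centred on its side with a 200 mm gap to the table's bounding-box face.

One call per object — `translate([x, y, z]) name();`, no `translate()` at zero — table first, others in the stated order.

table();
translate([278, 201, 703]) chair();
translate([375, -528, 0]) stool();
translate([-476, 265, 0]) stool();
translate([1226, 265, 0]) stool();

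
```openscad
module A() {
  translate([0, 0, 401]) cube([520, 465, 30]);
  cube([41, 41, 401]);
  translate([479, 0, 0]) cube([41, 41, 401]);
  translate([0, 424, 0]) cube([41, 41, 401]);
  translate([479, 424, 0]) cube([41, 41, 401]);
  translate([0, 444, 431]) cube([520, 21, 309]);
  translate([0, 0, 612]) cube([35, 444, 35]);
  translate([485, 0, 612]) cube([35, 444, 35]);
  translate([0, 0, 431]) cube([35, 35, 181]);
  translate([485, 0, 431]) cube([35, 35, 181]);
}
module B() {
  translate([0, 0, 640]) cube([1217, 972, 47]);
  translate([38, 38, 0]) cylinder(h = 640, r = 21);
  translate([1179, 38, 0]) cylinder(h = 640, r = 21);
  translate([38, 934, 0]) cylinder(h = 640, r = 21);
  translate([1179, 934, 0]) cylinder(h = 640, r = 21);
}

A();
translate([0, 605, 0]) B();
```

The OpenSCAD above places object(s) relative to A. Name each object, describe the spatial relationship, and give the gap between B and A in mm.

The table's nearest face is 140 mm from the chair's +y face.

A is a chair. B is a table. The table is on the floor beside the chair on its +y side. The gap between the table and the chair is 140 mm.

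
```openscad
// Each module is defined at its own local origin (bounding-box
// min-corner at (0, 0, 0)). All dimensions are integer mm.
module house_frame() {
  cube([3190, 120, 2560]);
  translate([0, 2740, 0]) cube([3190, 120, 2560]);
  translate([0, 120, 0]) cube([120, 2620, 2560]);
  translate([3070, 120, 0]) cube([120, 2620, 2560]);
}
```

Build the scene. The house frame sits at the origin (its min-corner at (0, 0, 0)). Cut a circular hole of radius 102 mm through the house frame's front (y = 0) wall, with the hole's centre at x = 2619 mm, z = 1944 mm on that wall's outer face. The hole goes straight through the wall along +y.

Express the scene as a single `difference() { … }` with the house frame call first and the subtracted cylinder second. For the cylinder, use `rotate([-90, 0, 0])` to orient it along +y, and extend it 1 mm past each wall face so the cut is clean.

difference() {
  house_frame();
  translate([2619, -1, 1944]) rotate([-90, 0, 0]) cylinder(h = 122, r = 102);
}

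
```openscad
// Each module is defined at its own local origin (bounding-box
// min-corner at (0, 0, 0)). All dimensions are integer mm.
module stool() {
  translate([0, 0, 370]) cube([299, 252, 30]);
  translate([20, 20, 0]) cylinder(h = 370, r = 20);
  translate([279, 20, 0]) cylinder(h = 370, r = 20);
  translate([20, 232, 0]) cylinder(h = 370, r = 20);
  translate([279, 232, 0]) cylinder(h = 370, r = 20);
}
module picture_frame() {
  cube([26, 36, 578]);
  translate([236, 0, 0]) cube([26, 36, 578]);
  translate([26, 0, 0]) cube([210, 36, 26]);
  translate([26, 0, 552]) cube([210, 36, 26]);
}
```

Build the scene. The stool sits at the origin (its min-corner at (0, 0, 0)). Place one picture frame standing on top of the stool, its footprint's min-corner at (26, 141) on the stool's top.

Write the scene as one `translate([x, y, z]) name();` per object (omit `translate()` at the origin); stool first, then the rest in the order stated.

stool();
translate([26, 141, 400]) picture_frame();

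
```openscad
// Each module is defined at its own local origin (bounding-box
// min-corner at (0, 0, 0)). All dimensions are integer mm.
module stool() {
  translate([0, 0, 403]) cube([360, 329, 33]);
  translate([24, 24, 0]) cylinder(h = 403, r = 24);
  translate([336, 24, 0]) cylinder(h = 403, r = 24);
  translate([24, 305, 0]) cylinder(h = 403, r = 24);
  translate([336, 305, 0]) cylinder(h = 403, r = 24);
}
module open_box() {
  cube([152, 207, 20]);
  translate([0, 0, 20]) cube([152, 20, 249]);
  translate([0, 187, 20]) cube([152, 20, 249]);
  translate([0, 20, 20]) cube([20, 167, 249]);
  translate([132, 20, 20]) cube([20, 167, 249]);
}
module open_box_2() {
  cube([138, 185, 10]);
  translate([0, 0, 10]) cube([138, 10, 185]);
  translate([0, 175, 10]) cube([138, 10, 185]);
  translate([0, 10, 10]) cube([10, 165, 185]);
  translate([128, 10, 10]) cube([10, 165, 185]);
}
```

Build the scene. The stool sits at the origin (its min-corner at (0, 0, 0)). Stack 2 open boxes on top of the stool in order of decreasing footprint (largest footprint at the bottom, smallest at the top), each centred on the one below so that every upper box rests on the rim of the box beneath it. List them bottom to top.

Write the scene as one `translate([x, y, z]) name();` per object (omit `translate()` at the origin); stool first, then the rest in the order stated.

stool();
translate([104, 61, 436]) open_box();
translate([111, 72, 705]) open_box_2();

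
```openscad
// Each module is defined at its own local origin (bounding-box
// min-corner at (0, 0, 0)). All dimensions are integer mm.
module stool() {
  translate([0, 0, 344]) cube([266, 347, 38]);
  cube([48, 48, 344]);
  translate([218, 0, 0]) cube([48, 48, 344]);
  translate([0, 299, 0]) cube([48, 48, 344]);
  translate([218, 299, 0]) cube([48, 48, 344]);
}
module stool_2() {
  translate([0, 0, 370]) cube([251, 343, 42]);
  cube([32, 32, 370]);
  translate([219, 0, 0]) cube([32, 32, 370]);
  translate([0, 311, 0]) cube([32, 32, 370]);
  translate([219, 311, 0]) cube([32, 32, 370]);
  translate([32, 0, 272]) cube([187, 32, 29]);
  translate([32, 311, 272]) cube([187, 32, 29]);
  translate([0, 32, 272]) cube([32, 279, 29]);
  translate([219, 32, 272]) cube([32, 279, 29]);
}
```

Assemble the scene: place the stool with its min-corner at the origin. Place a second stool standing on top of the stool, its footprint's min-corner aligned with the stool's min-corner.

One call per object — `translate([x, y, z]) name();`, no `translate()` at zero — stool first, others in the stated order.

stool();
translate([0, 0, 382]) stool_2();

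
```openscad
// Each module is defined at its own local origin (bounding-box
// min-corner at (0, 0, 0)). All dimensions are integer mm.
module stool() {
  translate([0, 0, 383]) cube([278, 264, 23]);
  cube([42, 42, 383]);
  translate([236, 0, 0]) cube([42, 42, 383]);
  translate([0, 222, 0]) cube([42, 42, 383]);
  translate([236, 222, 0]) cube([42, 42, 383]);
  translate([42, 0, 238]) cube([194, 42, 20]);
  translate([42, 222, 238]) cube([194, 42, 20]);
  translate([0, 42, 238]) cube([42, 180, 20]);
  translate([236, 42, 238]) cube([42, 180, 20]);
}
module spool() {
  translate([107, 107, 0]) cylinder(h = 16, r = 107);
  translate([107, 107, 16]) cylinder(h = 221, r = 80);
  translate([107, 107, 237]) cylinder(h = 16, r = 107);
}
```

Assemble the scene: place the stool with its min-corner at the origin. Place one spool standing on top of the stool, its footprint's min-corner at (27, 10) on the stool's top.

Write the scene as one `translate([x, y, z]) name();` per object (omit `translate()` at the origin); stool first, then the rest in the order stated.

stool();
translate([27, 10, 406]) spool();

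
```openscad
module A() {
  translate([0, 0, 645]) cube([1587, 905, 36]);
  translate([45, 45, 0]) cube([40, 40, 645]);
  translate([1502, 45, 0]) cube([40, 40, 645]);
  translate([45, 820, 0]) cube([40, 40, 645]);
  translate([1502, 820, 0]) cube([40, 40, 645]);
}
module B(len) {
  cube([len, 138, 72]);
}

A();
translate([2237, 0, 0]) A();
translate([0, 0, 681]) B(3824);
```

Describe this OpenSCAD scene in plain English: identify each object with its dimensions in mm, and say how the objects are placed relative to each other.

A is a table: top 1587 mm (x) × 905 mm (y), 36 mm thick, upper face at z = 681 mm, on four 40×40 mm square legs, each inset 45 mm from the nearest pair of top edges, running from z = 0 to the bottom of the top.

B is a rectangular beam 3824 mm long (x), 138 mm deep (y), 72 mm thick (z).

The beam spans the tops of two tables placed 650 mm apart, resting at z = 681 mm.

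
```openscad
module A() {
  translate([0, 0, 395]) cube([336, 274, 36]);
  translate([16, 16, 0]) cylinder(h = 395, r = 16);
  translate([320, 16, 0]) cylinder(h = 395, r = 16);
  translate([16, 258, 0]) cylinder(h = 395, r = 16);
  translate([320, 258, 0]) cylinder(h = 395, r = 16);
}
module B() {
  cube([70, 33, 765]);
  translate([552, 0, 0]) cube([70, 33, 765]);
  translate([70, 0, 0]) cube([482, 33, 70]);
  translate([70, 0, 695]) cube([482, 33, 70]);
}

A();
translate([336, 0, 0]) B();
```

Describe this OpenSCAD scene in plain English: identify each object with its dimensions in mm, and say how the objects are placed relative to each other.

A is a four-legged stool. The seat is a 336×274×36 mm slab whose top surface is at z = 431 mm; four round legs, each 32 mm in diameter, run from the floor (z = 0) to the underside of the seat, each leg's axis is inset half a diameter from the nearest pair of seat edges (so the leg's bounding box is flush with the corner).

B is a rectangular picture frame lying in the x–z plane (depth along y). The opening is 482 mm wide (x) by 625 mm tall (z), surrounded by a border 70 mm wide on all four sides. The frame is 33 mm deep and is made of two full-height vertical stiles with two horizontal rails fitted between them.

The picture frame is against the stool's +x side, with their −y faces flush.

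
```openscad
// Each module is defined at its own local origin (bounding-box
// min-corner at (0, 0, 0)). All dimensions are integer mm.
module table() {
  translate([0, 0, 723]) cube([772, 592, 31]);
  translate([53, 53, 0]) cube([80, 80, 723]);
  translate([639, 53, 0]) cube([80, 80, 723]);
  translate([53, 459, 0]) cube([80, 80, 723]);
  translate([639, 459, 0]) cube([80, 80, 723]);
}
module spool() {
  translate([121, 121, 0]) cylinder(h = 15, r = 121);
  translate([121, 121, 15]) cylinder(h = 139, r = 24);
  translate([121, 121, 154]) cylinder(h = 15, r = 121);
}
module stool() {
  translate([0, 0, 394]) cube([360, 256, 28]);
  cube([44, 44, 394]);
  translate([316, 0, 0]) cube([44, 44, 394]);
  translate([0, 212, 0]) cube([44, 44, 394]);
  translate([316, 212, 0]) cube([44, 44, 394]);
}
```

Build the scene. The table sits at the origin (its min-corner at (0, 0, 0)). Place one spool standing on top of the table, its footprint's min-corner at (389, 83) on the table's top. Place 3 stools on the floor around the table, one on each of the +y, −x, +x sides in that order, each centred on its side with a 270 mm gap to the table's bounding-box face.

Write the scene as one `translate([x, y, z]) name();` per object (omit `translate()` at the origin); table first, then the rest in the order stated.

table();
translate([389, 83, 754]) spool();
translate([206, 862, 0]) stool();
translate([-630, 168, 0]) stool();
translate([1042, 168, 0]) stool();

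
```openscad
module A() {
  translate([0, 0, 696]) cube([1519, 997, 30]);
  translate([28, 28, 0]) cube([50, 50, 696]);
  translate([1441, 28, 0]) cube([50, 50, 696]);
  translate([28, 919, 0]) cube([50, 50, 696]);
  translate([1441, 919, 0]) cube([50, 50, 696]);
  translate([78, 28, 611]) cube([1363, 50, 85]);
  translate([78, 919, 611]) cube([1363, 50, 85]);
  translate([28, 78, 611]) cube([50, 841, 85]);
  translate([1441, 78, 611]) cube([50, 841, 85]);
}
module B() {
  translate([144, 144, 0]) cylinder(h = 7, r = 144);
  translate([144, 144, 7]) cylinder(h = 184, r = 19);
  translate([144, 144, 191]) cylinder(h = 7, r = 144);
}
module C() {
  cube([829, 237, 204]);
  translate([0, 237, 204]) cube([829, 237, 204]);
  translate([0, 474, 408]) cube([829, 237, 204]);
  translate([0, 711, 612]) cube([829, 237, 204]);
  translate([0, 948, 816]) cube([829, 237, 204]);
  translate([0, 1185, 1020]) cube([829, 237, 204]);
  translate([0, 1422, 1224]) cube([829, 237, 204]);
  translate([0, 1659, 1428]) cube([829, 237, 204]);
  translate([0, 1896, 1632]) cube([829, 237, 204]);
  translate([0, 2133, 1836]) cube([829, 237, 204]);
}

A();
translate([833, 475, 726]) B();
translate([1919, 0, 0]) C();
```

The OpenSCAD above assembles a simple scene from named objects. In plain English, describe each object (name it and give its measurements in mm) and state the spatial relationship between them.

A is a table: top 1519 mm (x) × 997 mm (y), 30 mm thick, upper face at z = 726 mm, on four 50×50 mm square legs, each inset 28 mm from the nearest pair of top edges, running from z = 0 to the bottom of the top. Four apron rails, 50 mm thick and 85 mm tall, run between adjacent legs with their top edges flush with the underside of the top and their outer faces flush with the legs' outer faces.

B is a spool: two coaxial disc flanges of radius 144 mm and thickness 7 mm, joined by a core cylinder of radius 19 mm and height 184 mm. The lower flange rests on z = 0 and the three cylinders share a vertical axis.

C is a run of 10 identical solid stair steps. Each tread is 829×237 mm and each step block is 204 mm high. Step 1 rests on the floor; step k is offset from step 1 by (k−1)×237 mm in y and (k−1)×204 mm in z.

The spool is on top of the table. The staircase is on the floor beside the table on its +x side.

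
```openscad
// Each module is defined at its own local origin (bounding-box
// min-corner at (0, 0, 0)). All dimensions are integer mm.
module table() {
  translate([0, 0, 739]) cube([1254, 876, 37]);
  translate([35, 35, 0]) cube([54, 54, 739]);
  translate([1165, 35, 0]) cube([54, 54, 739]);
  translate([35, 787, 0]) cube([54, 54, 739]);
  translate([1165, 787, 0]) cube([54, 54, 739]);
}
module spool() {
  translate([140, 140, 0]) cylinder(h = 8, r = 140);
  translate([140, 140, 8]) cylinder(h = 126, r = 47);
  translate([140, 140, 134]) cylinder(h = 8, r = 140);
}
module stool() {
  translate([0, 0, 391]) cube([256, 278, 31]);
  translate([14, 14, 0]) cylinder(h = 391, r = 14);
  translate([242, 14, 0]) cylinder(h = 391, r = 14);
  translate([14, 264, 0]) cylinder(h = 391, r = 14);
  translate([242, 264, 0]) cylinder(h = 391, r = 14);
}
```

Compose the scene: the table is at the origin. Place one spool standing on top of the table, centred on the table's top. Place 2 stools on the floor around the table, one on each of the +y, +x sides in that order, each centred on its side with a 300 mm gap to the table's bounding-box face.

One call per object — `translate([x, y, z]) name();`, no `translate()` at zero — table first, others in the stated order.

table();
translate([487, 298, 776]) spool();
translate([499, 1176, 0]) stool();
translate([1554, 299, 0]) stool();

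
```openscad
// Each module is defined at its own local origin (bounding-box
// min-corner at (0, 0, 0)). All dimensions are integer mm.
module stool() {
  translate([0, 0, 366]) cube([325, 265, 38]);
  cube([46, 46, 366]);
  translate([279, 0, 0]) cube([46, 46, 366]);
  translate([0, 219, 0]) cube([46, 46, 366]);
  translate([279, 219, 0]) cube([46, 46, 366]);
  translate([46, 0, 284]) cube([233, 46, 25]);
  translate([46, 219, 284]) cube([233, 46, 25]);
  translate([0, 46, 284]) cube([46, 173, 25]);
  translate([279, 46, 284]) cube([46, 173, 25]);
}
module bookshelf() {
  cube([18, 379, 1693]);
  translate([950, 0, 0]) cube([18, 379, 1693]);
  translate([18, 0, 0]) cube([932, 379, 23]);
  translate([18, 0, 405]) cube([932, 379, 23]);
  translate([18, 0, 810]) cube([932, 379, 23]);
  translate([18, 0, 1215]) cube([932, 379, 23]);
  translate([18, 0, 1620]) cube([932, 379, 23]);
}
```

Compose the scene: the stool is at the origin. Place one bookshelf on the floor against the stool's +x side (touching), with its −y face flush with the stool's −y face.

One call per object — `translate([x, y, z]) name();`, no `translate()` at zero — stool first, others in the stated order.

stool();
translate([325, 0, 0]) bookshelf();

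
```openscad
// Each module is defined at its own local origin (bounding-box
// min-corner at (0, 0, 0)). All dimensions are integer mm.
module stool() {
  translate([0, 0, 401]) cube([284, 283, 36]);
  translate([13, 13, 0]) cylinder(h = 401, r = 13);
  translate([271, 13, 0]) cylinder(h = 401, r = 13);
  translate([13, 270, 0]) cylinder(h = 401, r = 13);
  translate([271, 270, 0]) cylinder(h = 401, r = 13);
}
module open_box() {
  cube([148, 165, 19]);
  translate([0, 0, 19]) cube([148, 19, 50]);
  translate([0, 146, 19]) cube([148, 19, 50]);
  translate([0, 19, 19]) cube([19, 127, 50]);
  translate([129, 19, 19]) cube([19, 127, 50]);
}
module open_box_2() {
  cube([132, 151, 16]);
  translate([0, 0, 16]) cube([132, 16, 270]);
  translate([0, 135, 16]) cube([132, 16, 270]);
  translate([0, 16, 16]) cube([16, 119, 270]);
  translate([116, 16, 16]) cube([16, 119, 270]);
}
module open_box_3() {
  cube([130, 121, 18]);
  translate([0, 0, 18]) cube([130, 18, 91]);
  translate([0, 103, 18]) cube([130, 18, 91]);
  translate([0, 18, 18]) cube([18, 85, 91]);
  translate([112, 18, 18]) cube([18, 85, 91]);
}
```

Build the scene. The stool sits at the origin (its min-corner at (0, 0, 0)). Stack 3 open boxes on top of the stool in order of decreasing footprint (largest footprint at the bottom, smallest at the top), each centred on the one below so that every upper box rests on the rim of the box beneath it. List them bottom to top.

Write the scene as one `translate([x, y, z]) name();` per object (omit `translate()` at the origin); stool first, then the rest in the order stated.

stool();
translate([68, 59, 437]) open_box();
translate([76, 66, 506]) open_box_2();
translate([77, 81, 792]) open_box_3();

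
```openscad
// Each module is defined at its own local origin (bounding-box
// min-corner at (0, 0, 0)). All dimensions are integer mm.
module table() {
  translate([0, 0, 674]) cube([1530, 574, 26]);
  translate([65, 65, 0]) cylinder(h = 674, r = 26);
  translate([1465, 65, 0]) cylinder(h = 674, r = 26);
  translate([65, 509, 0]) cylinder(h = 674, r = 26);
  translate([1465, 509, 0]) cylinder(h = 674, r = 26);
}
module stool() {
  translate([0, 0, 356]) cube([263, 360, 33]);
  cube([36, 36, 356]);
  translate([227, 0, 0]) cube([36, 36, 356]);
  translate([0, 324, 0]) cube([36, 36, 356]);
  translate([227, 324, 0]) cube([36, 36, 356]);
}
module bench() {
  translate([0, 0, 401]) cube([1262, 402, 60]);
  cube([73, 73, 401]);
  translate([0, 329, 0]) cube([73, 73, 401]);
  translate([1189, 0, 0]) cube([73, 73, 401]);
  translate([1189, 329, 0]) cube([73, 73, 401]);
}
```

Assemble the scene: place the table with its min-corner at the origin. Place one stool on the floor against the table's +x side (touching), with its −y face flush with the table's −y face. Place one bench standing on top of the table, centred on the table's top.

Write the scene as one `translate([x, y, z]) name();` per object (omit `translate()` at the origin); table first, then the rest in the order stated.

table();
translate([1530, 0, 0]) stool();
translate([134, 86, 700]) bench();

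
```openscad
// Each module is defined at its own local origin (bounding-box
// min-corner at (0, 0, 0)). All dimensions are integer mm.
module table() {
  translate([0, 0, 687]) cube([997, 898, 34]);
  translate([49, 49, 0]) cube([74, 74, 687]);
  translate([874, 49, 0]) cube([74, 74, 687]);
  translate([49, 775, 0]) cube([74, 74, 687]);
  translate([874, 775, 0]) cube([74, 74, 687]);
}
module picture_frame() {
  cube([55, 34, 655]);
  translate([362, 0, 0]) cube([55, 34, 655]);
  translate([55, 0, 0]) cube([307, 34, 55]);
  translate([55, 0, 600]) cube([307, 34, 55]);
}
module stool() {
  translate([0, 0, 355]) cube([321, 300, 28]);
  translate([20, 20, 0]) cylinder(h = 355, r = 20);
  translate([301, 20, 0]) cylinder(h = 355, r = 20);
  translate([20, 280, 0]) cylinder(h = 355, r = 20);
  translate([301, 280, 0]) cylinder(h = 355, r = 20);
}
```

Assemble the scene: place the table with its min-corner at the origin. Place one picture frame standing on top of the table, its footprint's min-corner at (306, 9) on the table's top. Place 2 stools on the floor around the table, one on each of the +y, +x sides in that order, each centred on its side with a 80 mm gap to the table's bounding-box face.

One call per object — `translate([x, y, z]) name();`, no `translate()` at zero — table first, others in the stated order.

table();
translate([306, 9, 721]) picture_frame();
translate([338, 978, 0]) stool();
translate([1077, 299, 0]) stool();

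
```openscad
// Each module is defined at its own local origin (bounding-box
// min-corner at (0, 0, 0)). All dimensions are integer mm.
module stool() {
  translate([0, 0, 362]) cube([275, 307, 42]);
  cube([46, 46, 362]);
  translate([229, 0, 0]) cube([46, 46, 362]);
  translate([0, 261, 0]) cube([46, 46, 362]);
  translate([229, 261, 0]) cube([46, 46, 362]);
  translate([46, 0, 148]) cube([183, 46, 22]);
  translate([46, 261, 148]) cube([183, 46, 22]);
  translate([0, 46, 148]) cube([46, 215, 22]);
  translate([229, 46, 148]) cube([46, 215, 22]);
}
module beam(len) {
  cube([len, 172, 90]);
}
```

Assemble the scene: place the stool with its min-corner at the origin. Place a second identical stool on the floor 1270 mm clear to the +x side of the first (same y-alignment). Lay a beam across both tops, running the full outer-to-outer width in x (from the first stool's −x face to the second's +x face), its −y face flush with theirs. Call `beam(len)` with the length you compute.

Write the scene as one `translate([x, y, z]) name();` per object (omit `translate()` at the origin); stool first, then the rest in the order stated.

stool();
translate([1545, 0, 0]) stool();
translate([0, 0, 404]) beam(1820);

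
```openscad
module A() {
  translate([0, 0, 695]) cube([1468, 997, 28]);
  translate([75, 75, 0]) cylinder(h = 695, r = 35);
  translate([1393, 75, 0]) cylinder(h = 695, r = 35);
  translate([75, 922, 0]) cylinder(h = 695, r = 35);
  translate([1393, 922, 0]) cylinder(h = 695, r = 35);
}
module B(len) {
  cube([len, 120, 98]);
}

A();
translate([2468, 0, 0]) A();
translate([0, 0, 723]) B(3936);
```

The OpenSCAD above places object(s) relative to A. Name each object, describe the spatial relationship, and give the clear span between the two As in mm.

A is a table. B is a beam. A beam spans the tops of two tables. The clear span between the two tables is 1000 mm.

Second table starts at x = 2468; first ends at x = 1468; clear span = 2468 − 1468 = 1000 mm.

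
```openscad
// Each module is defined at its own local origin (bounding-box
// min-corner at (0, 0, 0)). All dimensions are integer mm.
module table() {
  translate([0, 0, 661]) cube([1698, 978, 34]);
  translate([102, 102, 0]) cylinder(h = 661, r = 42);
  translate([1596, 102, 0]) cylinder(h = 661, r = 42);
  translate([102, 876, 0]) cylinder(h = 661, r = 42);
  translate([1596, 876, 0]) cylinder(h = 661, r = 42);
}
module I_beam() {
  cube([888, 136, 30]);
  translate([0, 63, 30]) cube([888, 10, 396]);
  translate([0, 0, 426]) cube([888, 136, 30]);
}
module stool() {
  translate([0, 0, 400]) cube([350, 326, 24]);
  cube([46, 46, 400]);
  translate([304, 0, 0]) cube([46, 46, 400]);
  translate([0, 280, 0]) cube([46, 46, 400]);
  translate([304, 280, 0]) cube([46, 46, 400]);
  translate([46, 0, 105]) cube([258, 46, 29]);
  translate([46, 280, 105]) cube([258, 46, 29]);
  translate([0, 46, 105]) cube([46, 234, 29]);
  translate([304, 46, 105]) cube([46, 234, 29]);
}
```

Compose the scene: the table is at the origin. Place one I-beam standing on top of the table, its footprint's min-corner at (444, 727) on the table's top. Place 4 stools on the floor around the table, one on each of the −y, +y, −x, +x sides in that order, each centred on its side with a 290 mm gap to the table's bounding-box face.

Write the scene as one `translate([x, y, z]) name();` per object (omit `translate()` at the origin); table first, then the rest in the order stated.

table();
translate([444, 727, 695]) I_beam();
translate([674, -616, 0]) stool();
translate([674, 1268, 0]) stool();
translate([-640, 326, 0]) stool();
translate([1988, 326, 0]) stool();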